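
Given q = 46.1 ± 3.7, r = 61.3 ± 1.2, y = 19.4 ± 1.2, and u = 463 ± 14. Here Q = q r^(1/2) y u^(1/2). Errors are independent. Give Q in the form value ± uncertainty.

Relative error in a monomial: (δQ/Q)² = Σ (nᵢ · δxᵢ/xᵢ)².
  (1·δq/q)² = (1×0.0803)² = 0.00644;  (½·δr/r)² = (0.5×0.0196)² = 9.58e-05;  (1·δy/y)² = (1×0.0619)² = 0.00383;  (½·δu/u)² = (0.5×0.0302)² = 0.000229
δQ/Q = √(0.0106) = 0.103
Q = 1.51e+05, so δQ = 0.103 × 1.51e+05 = 15500.

(1.51 ± 0.155) × 10^5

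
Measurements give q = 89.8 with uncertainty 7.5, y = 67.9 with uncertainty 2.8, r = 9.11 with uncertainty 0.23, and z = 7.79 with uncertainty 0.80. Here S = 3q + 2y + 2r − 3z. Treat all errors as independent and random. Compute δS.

23.3

Each term contributes (cᵢ δxᵢ)² to (δS)²:
  (3·δq)² = 506;  (2·δy)² = 31.4;  (2·δr)² = 0.212;  (3·δz)² = 5.76
δS = √(544) = 23.3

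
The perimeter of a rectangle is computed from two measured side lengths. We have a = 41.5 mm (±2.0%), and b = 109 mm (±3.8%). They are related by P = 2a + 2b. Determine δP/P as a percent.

Absolute uncertainties add in quadrature for a linear combination:
  (2·δa)² = 2.76;  (2·δb)² = 68.6
δP = √(71.4) = 8.45 mm
P = 301 mm, so δP/P = 8.45/301 = 0.0281.

2.81%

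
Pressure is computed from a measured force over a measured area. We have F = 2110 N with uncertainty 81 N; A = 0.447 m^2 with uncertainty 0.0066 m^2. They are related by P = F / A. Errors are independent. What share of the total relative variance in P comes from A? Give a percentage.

(δP/P)² = (1·δF/F)² + (-1·δA/A)²
  F term: (1×0.0384)² = 0.00147
  A term: (-1×0.0148)² = 0.000218
Total = 0.00169. Share from A = 0.000218/0.00169 = 0.129.

12.9%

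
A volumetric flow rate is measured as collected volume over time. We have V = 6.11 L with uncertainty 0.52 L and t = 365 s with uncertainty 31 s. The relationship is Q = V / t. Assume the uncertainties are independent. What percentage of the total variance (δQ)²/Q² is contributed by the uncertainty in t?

49.9%

(δQ/Q)² = (1·δV/V)² + (-1·δt/t)²
  V term: (1×0.0851)² = 0.00724
  t term: (-1×0.0849)² = 0.00721
Total = 0.0145. Share from t = 0.00721/0.0145 = 0.499.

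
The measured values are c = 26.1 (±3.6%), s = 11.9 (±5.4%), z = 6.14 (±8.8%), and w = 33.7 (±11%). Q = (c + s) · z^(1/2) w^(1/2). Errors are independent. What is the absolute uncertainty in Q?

41.8

Let u = c + s = 38.0. δu = √(δc² + δs²) = √(0.883 + 0.413) = 1.14, so δu/u = 0.0300.
Q is then a monomial in u, z, w:
δQ/Q = √((δu/u)² + (½·δz/z)² + (½·δw/w)²) = √(0.000897 + 0.00194 + 0.00302) = 0.0765
Q = 547, so δQ = 0.0765 × 547 = 41.8.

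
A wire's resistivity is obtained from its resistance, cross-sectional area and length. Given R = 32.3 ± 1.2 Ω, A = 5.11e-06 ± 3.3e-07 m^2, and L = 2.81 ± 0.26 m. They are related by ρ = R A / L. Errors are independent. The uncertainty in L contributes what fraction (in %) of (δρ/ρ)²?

(δρ/ρ)² = (1·δR/R)² + (1·δA/A)² + (-1·δL/L)²
  R term: (1×0.0372)² = 0.00138
  A term: (1×0.0646)² = 0.00417
  L term: (-1×0.0925)² = 0.00856
Total = 0.0141. Share from L = 0.00856/0.0141 = 0.607.

60.7%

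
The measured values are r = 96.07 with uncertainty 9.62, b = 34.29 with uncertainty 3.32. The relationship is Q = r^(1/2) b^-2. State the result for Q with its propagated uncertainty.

Products/powers → add relative errors in quadrature, weighted by exponent:
  (½·δr/r)² = (0.5×0.100)² = 0.00251;  (-2·δb/b)² = (-2×0.0968)² = 0.0375
δQ/Q = √(0.0400) = 0.200
Q = 0.008336, so δQ = 0.200 × 0.008336 = 0.00167.

0.008336 ± 0.00167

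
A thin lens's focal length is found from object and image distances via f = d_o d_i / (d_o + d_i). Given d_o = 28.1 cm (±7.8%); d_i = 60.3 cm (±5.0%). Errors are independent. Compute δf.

∂f/∂d_o = (d_i/(d_o+d_i))² = 0.465;  ∂f/∂d_i = (d_o/(d_o+d_i))² = 0.101
δf = √((∂f/∂d_o · δd_o)² + (∂f/∂d_i · δd_i)²) = √(1.04 + 0.0928) = 1.06 cm

1.06 cm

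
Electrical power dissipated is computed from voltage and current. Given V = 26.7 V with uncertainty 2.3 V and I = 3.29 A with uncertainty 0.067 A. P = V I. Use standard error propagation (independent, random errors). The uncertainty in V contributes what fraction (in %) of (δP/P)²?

(δP/P)² = (1·δV/V)² + (1·δI/I)²
  V term: (1×0.0861)² = 0.00742
  I term: (1×0.0204)² = 0.000415
Total = 0.00784. Share from V = 0.00742/0.00784 = 0.947.

94.7%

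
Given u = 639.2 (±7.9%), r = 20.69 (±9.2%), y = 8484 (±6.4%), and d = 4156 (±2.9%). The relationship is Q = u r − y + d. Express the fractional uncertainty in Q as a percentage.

Let p = u·r = 13230. δp/p = √((1·δu/u)² + (1·δr/r)²) = √(0.00624 + 0.00846) = 0.121, so δp = 1600.
Q = p − y + d: δQ = √(δp² + δy² + δd²) = √(2.57e+06 + 2.95e+05 + 14500) = 1700
Q = 8897, so δQ/Q = 1700/8897 = 0.191.

19.1%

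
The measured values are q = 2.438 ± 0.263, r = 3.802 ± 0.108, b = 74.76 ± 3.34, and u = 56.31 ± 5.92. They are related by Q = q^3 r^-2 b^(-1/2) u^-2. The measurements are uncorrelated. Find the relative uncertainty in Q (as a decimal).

Each factor contributes (exponent × relative error)² to (δQ/Q)²:
  (3·δq/q)² = (3×0.108)² = 0.105;  (-2·δr/r)² = (-2×0.0284)² = 0.00323;  (−½·δb/b)² = (-0.5×0.0447)² = 0.000499;  (-2·δu/u)² = (-2×0.105)² = 0.0442
δQ/Q = √(0.153) = 0.391

0.391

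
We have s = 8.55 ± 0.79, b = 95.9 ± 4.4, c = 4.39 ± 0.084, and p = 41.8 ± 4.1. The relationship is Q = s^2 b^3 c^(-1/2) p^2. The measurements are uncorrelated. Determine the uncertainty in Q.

1.63e+10

Products/powers → add relative errors in quadrature, weighted by exponent:
  (2·δs/s)² = (2×0.0924)² = 0.0341;  (3·δb/b)² = (3×0.0459)² = 0.0189;  (−½·δc/c)² = (-0.5×0.0191)² = 9.15e-05;  (2·δp/p)² = (2×0.0981)² = 0.0385
δQ/Q = √(0.0917) = 0.303
Q = 5.38e+10, so δQ = 0.303 × 5.38e+10 = 1.63e+10.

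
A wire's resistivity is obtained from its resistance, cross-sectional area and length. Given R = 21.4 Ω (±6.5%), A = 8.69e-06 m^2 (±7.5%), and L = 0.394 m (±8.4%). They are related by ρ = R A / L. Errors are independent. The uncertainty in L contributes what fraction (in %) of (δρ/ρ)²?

41.7%

(δρ/ρ)² = (1·δR/R)² + (1·δA/A)² + (-1·δL/L)²
  R term: (1×0.0650)² = 0.00423
  A term: (1×0.0750)² = 0.00562
  L term: (-1×0.0840)² = 0.00706
Total = 0.0169. Share from L = 0.00706/0.0169 = 0.417.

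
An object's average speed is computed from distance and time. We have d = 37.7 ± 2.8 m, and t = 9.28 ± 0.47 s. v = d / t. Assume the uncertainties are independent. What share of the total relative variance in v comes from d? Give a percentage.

68.3%

(δv/v)² = (1·δd/d)² + (-1·δt/t)²
  d term: (1×0.0743)² = 0.00552
  t term: (-1×0.0506)² = 0.00257
Total = 0.00808. Share from d = 0.00552/0.00808 = 0.683.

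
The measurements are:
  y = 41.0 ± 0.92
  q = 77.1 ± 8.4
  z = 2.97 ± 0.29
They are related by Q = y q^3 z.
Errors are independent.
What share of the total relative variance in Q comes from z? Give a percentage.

8.16%

(δQ/Q)² = (1·δy/y)² + (3·δq/q)² + (1·δz/z)²
  y term: (1×0.0224)² = 0.000504
  q term: (3×0.109)² = 0.107
  z term: (1×0.0976)² = 0.00953
Total = 0.117. Share from z = 0.00953/0.117 = 0.0816.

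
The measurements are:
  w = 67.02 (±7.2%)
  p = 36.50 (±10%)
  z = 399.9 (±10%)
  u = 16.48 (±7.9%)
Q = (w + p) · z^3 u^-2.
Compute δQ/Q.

0.344

Let h = w + p = 103.5. δh = √(δw² + δp²) = √(23.3 + 13.3) = 6.05, so δh/h = 0.0584.
Q is then a monomial in h, z, u:
δQ/Q = √((δh/h)² + (3·δz/z)² + (-2·δu/u)²) = √(0.00342 + 0.0900 + 0.0250) = 0.344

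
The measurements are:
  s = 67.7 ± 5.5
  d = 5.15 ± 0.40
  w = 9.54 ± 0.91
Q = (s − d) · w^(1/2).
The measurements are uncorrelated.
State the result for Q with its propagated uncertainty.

193 ± 19.4

Let u = s − d = 62.6. δu = √(δs² + δd²) = √(30.2 + 0.160) = 5.51, so δu/u = 0.0882.
Q is then a monomial in u, w:
δQ/Q = √((δu/u)² + (½·δw/w)²) = √(0.00777 + 0.00227) = 0.100
Q = 193, so δQ = 0.100 × 193 = 19.4.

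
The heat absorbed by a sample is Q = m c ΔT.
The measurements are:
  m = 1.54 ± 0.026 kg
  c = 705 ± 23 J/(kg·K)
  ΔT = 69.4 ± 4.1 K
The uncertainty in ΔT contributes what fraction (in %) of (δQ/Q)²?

72.1%

(δQ/Q)² = (1·δm/m)² + (1·δc/c)² + (1·δΔT/ΔT)²
  m term: (1×0.0169)² = 0.000285
  c term: (1×0.0326)² = 0.00106
  ΔT term: (1×0.0591)² = 0.00349
Total = 0.00484. Share from ΔT = 0.00349/0.00484 = 0.721.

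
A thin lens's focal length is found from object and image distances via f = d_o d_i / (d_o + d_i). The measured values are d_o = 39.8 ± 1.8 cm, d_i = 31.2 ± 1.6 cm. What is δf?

0.611 cm

∂f/∂d_o = (d_i/(d_o+d_i))² = 0.193;  ∂f/∂d_i = (d_o/(d_o+d_i))² = 0.314
δf = √((∂f/∂d_o · δd_o)² + (∂f/∂d_i · δd_i)²) = √(0.121 + 0.253) = 0.611 cm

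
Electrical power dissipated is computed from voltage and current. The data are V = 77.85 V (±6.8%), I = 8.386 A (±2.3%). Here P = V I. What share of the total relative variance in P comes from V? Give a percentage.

(δP/P)² = (1·δV/V)² + (1·δI/I)²
  V term: (1×0.0680)² = 0.00462
  I term: (1×0.0230)² = 0.000529
Total = 0.00515. Share from V = 0.00462/0.00515 = 0.897.

89.7%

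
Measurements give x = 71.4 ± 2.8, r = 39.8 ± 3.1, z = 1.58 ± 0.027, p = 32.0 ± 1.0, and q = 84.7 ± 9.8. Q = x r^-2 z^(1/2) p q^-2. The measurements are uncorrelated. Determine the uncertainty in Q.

Relative error in a monomial: (δQ/Q)² = Σ (nᵢ · δxᵢ/xᵢ)².
  (1·δx/x)² = (1×0.0392)² = 0.00154;  (-2·δr/r)² = (-2×0.0779)² = 0.0243;  (½·δz/z)² = (0.5×0.0171)² = 7.3e-05;  (1·δp/p)² = (1×0.0312)² = 0.000977;  (-2·δq/q)² = (-2×0.116)² = 0.0535
δQ/Q = √(0.0804) = 0.284
Q = 0.000253, so δQ = 0.284 × 0.000253 = 7.17e-05.

7.17e-05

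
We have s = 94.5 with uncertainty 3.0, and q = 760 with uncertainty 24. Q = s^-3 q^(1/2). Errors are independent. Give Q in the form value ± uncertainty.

Q is a product of powers, so relative uncertainties combine in quadrature:
  (-3·δs/s)² = (-3×0.0317)² = 0.00907;  (½·δq/q)² = (0.5×0.0316)² = 0.000249
δQ/Q = √(0.00932) = 0.0965
Q = 3.27e-05, so δQ = 0.0965 × 3.27e-05 = 3.15e-06.

(3.27 ± 0.315) × 10^-5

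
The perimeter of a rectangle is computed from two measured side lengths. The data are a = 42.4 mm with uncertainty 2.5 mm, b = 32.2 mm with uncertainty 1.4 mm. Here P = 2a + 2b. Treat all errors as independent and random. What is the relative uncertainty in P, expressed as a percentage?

For a sum/difference, combine absolute errors in quadrature:
  (2·δa)² = 25.0;  (2·δb)² = 7.84
δP = √(32.8) = 5.73 mm
P = 149 mm, so δP/P = 5.73/149 = 0.0384.

3.84%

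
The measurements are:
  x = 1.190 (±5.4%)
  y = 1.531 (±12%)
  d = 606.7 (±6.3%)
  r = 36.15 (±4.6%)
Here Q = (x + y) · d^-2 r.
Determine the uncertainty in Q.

Let u = x + y = 2.721. δu = √(δx² + δy²) = √(0.00413 + 0.0338) = 0.195, so δu/u = 0.0715.
Q is then a monomial in u, d, r:
δQ/Q = √((δu/u)² + (-2·δd/d)² + (1·δr/r)²) = √(0.00512 + 0.0159 + 0.00212) = 0.152
Q = 0.0002672, so δQ = 0.152 × 0.0002672 = 4.06e-05.

4.06e-05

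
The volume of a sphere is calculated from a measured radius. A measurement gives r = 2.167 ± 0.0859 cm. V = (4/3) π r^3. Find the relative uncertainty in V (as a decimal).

0.119

V ∝ r^3, so δV/V = |3| · δr/r = 3 × 0.0396 = 0.119.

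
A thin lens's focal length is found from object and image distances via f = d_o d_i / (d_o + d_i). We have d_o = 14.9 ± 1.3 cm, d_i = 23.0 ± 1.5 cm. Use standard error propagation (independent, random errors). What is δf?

0.532 cm

∂f/∂d_o = (d_i/(d_o+d_i))² = 0.368;  ∂f/∂d_i = (d_o/(d_o+d_i))² = 0.155
δf = √((∂f/∂d_o · δd_o)² + (∂f/∂d_i · δd_i)²) = √(0.229 + 0.0537) = 0.532 cm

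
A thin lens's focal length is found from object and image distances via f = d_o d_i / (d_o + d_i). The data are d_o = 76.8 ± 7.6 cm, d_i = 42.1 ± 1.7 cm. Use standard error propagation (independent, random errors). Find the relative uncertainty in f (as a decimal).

0.0437

∂f/∂d_o = (d_i/(d_o+d_i))² = 0.125;  ∂f/∂d_i = (d_o/(d_o+d_i))² = 0.417
δf = √((∂f/∂d_o · δd_o)² + (∂f/∂d_i · δd_i)²) = √(0.908 + 0.503) = 1.19 cm
f = 27.2 cm, so δf/f = 1.19/27.2 = 0.0437.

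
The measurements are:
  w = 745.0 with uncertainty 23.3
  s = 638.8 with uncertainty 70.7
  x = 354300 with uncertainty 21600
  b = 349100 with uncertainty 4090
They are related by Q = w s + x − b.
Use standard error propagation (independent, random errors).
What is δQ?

Let p = w·s = 475900. δp/p = √((1·δw/w)² + (1·δs/s)²) = √(0.000978 + 0.0122) = 0.115, so δp = 54700.
Q = p + x − b: δQ = √(δp² + δx² + δb²) = √(3e+09 + 4.67e+08 + 1.67e+07) = 59000

59000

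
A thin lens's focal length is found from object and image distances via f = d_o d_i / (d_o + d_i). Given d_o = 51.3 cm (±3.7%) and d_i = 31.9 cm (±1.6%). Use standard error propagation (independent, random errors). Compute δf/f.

∂f/∂d_o = (d_i/(d_o+d_i))² = 0.147;  ∂f/∂d_i = (d_o/(d_o+d_i))² = 0.380
δf = √((∂f/∂d_o · δd_o)² + (∂f/∂d_i · δd_i)²) = √(0.0779 + 0.0377) = 0.340 cm
f = 19.7 cm, so δf/f = 0.340/19.7 = 0.0173.

0.0173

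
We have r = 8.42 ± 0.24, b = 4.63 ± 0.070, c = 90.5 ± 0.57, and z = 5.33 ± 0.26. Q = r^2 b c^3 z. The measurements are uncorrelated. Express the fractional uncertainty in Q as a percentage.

7.88%

Products/powers → add relative errors in quadrature, weighted by exponent:
  (2·δr/r)² = (2×0.0285)² = 0.00325;  (1·δb/b)² = (1×0.0151)² = 0.000229;  (3·δc/c)² = (3×0.00630)² = 0.000357;  (1·δz/z)² = (1×0.0488)² = 0.00238
δQ/Q = √(0.00621) = 0.0788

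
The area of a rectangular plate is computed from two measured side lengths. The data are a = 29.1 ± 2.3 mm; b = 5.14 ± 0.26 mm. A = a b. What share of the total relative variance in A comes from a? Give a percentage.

(δA/A)² = (1·δa/a)² + (1·δb/b)²
  a term: (1×0.0790)² = 0.00625
  b term: (1×0.0506)² = 0.00256
Total = 0.00881. Share from a = 0.00625/0.00881 = 0.709.

70.9%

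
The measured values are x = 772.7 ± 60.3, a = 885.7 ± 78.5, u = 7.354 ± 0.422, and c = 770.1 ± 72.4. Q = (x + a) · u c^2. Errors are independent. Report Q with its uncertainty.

(7.233 ± 1.49) × 10^9

Let w = x + a = 1658. δw = √(δx² + δa²) = √(3640 + 6160) = 99.0, so δw/w = 0.0597.
Q is then a monomial in w, u, c:
δQ/Q = √((δw/w)² + (1·δu/u)² + (2·δc/c)²) = √(0.00356 + 0.00329 + 0.0354) = 0.205
Q = 7.233e+09, so δQ = 0.205 × 7.233e+09 = 1.49e+09.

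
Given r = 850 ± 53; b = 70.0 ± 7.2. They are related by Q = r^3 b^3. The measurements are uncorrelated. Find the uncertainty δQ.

7.6e+13

Relative error in a monomial: (δQ/Q)² = Σ (nᵢ · δxᵢ/xᵢ)².
  (3·δr/r)² = (3×0.0624)² = 0.0350;  (3·δb/b)² = (3×0.103)² = 0.0952
δQ/Q = √(0.130) = 0.361
Q = 2.11e+14, so δQ = 0.361 × 2.11e+14 = 7.6e+13.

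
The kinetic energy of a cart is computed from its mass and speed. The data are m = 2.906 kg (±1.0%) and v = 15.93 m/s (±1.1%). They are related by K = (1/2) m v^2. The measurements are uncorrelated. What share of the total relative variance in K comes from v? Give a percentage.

82.9%

(δK/K)² = (1·δm/m)² + (2·δv/v)²
  m term: (1×0.0100)² = 0.000100
  v term: (2×0.0110)² = 0.000484
Total = 0.000584. Share from v = 0.000484/0.000584 = 0.829.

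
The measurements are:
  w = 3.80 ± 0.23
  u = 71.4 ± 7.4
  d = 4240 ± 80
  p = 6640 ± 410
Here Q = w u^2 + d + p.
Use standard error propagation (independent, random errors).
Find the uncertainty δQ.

4200

Let h = w·u^2 = 19400. δh/h = √((1·δw/w)² + (2·δu/u)²) = √(0.00366 + 0.0430) = 0.216, so δh = 4180.
Q = h + d + p: δQ = √(δh² + δd² + δp²) = √(1.75e+07 + 6400 + 1.68e+05) = 4200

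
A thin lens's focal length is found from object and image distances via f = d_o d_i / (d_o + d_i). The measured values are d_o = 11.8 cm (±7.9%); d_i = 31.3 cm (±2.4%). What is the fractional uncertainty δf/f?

∂f/∂d_o = (d_i/(d_o+d_i))² = 0.527;  ∂f/∂d_i = (d_o/(d_o+d_i))² = 0.0750
δf = √((∂f/∂d_o · δd_o)² + (∂f/∂d_i · δd_i)²) = √(0.242 + 0.00317) = 0.495 cm
f = 8.57 cm, so δf/f = 0.495/8.57 = 0.0577.

0.0577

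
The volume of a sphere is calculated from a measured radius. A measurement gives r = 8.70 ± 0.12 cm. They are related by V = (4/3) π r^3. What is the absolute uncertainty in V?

114 cm^3

Products/powers → add relative errors in quadrature, weighted by exponent:
  (3·δr/r)² = (3×0.0138)² = 0.00171
δV/V = √(0.00171) = 0.0414
V = 2760 cm^3, so δV = 0.0414 × 2760 = 114 cm^3.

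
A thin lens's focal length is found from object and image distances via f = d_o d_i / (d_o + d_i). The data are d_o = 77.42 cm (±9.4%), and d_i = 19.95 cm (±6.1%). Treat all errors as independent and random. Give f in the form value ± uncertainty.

15.86 ± 0.828 cm

∂f/∂d_o = (d_i/(d_o+d_i))² = 0.0420;  ∂f/∂d_i = (d_o/(d_o+d_i))² = 0.632
δf = √((∂f/∂d_o · δd_o)² + (∂f/∂d_i · δd_i)²) = √(0.0933 + 0.592) = 0.828 cm
f = 15.86 cm.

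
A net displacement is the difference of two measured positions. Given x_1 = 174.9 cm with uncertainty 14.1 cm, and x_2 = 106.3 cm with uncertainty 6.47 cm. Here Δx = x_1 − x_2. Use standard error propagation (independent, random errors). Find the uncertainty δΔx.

Absolute uncertainties add in quadrature for a linear combination:
  (δx_1)² = 199;  (δx_2)² = 41.9
δΔx = √(241) = 15.5 cm

15.5 cm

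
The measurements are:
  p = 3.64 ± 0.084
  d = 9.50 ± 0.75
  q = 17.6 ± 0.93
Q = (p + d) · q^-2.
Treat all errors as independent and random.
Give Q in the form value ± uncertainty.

0.0424 ± 0.00510

Let u = p + d = 13.1. δu = √(δp² + δd²) = √(0.00706 + 0.562) = 0.755, so δu/u = 0.0574.
Q is then a monomial in u, q:
δQ/Q = √((δu/u)² + (-2·δq/q)²) = √(0.00330 + 0.0112) = 0.120
Q = 0.0424, so δQ = 0.120 × 0.0424 = 0.00510.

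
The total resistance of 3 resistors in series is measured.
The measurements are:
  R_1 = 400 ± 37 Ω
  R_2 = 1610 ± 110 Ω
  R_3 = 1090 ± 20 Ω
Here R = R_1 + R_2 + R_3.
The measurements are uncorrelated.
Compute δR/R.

0.0380

For a sum/difference, combine absolute errors in quadrature:
  (δR_1)² = 1370;  (δR_2)² = 12100;  (δR_3)² = 400
δR = √(13900) = 118 Ω
R = 3100 Ω, so δR/R = 118/3100 = 0.0380.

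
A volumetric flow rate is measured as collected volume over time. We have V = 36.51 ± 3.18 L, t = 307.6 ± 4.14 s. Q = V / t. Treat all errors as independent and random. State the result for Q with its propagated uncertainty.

Products/powers → add relative errors in quadrature, weighted by exponent:
  (1·δV/V)² = (1×0.0871)² = 0.00759;  (-1·δt/t)² = (-1×0.0135)² = 0.000181
δQ/Q = √(0.00777) = 0.0881
Q = 0.1187 L/s, so δQ = 0.0881 × 0.1187 = 0.0105 L/s.

0.1187 ± 0.0105 L/s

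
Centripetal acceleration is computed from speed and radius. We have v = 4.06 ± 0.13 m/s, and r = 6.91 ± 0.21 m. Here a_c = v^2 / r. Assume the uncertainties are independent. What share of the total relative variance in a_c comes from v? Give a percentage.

81.6%

(δa_c/a_c)² = (2·δv/v)² + (-1·δr/r)²
  v term: (2×0.0320)² = 0.00410
  r term: (-1×0.0304)² = 0.000924
Total = 0.00502. Share from v = 0.00410/0.00502 = 0.816.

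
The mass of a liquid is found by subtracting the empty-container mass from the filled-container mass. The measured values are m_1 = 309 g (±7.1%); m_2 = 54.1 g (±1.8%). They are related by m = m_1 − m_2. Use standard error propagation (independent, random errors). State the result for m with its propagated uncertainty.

Sums and differences: (δm)² = Σ (cᵢ δxᵢ)².
  (δm_1)² = 481;  (δm_2)² = 0.948
δm = √(482) = 22.0 g
m = 255 g.

255 ± 22.0 g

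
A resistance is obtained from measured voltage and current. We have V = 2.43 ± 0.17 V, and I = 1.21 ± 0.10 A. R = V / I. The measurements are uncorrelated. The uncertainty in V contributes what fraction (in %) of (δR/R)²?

(δR/R)² = (1·δV/V)² + (-1·δI/I)²
  V term: (1×0.0700)² = 0.00489
  I term: (-1×0.0826)² = 0.00683
Total = 0.0117. Share from V = 0.00489/0.0117 = 0.417.

41.7%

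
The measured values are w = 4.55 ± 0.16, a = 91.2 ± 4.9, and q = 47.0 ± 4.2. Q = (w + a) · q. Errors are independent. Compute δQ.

Let u = w + a = 95.8. δu = √(δw² + δa²) = √(0.0256 + 24.0) = 4.90, so δu/u = 0.0512.
Q is then a monomial in u, q:
δQ/Q = √((δu/u)² + (1·δq/q)²) = √(0.00262 + 0.00799) = 0.103
Q = 4500, so δQ = 0.103 × 4500 = 463.

463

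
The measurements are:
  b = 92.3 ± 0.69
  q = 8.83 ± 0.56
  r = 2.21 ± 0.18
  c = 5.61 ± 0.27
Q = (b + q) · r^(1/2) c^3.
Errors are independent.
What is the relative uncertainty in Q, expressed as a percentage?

15.0%

Let u = b + q = 101. δu = √(δb² + δq²) = √(0.476 + 0.314) = 0.889, so δu/u = 0.00879.
Q is then a monomial in u, r, c:
δQ/Q = √((δu/u)² + (½·δr/r)² + (3·δc/c)²) = √(7.72e-05 + 0.00166 + 0.0208) = 0.150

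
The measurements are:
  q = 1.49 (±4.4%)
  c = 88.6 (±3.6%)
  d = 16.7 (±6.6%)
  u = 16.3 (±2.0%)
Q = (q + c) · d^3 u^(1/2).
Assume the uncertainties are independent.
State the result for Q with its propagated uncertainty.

(1.69 ± 0.341) × 10^6

Let w = q + c = 90.1. δw = √(δq² + δc²) = √(0.00430 + 10.2) = 3.19, so δw/w = 0.0354.
Q is then a monomial in w, d, u:
δQ/Q = √((δw/w)² + (3·δd/d)² + (½·δu/u)²) = √(0.00125 + 0.0392 + 0.000100) = 0.201
Q = 1.69e+06, so δQ = 0.201 × 1.69e+06 = 3.41e+05.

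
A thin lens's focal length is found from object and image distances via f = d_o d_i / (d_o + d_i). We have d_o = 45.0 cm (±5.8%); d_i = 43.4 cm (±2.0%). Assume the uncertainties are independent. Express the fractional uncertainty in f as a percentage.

3.02%

∂f/∂d_o = (d_i/(d_o+d_i))² = 0.241;  ∂f/∂d_i = (d_o/(d_o+d_i))² = 0.259
δf = √((∂f/∂d_o · δd_o)² + (∂f/∂d_i · δd_i)²) = √(0.396 + 0.0506) = 0.668 cm
f = 22.1 cm, so δf/f = 0.668/22.1 = 0.0302.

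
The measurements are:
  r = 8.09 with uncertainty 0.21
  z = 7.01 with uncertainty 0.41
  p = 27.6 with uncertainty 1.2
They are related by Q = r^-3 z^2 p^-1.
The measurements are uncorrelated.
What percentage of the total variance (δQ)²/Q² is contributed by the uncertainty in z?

(δQ/Q)² = (-3·δr/r)² + (2·δz/z)² + (-1·δp/p)²
  r term: (-3×0.0260)² = 0.00606
  z term: (2×0.0585)² = 0.0137
  p term: (-1×0.0435)² = 0.00189
Total = 0.0216. Share from z = 0.0137/0.0216 = 0.632.

63.2%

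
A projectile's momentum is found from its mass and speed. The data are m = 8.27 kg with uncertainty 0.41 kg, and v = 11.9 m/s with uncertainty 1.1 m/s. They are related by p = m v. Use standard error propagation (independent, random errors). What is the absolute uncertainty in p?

p is a product of powers, so relative uncertainties combine in quadrature:
  (1·δm/m)² = (1×0.0496)² = 0.00246;  (1·δv/v)² = (1×0.0924)² = 0.00854
δp/p = √(0.0110) = 0.105
p = 98.4 kg·m/s, so δp = 0.105 × 98.4 = 10.3 kg·m/s.

10.3 kg·m/s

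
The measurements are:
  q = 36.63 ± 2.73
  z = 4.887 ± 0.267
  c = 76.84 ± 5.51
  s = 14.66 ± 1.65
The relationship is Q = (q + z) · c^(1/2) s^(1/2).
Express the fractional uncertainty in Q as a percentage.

9.39%

Let u = q + z = 41.52. δu = √(δq² + δz²) = √(7.45 + 0.0713) = 2.74, so δu/u = 0.0661.
Q is then a monomial in u, c, s:
δQ/Q = √((δu/u)² + (½·δc/c)² + (½·δs/s)²) = √(0.00437 + 0.00129 + 0.00317) = 0.0939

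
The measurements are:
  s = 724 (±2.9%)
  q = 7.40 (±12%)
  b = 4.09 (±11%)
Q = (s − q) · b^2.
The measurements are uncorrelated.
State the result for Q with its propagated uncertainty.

12000 ± 2660

Let u = s − q = 717. δu = √(δs² + δq²) = √(441 + 0.789) = 21.0, so δu/u = 0.0293.
Q is then a monomial in u, b:
δQ/Q = √((δu/u)² + (2·δb/b)²) = √(0.000860 + 0.0484) = 0.222
Q = 12000, so δQ = 0.222 × 12000 = 2660.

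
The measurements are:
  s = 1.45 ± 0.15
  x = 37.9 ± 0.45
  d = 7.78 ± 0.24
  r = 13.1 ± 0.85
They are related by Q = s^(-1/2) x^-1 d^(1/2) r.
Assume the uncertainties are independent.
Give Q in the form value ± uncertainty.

Since Q is a product/quotient, work with relative uncertainties:
  (−½·δs/s)² = (-0.5×0.103)² = 0.00268;  (-1·δx/x)² = (-1×0.0119)² = 0.000141;  (½·δd/d)² = (0.5×0.0308)² = 0.000238;  (1·δr/r)² = (1×0.0649)² = 0.00421
δQ/Q = √(0.00726) = 0.0852
Q = 0.801, so δQ = 0.0852 × 0.801 = 0.0682.

0.801 ± 0.0682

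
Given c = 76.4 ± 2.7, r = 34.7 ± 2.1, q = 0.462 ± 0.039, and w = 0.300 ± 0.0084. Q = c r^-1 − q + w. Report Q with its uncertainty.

Let p = c·r^-1 = 2.20. δp/p = √((1·δc/c)² + (-1·δr/r)²) = √(0.00125 + 0.00366) = 0.0701, so δp = 0.154.
Q = p − q + w: δQ = √(δp² + δq² + δw²) = √(0.0238 + 0.00152 + 7.06e-05) = 0.159
Q = 2.04.

2.04 ± 0.159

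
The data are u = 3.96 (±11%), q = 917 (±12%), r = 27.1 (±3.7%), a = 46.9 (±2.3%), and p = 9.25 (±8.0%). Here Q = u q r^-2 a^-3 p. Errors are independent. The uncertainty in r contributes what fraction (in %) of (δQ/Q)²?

(δQ/Q)² = (1·δu/u)² + (1·δq/q)² + (-2·δr/r)² + (-3·δa/a)² + (1·δp/p)²
  u term: (1×0.110)² = 0.0121
  q term: (1×0.120)² = 0.0144
  r term: (-2×0.0370)² = 0.00548
  a term: (-3×0.0230)² = 0.00476
  p term: (1×0.0800)² = 0.00640
Total = 0.0431. Share from r = 0.00548/0.0431 = 0.127.

12.7%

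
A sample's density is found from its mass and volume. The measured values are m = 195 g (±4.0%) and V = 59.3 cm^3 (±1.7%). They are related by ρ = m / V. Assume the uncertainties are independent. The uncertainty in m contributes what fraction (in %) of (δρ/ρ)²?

(δρ/ρ)² = (1·δm/m)² + (-1·δV/V)²
  m term: (1×0.0400)² = 0.00160
  V term: (-1×0.0170)² = 0.000289
Total = 0.00189. Share from m = 0.00160/0.00189 = 0.847.

84.7%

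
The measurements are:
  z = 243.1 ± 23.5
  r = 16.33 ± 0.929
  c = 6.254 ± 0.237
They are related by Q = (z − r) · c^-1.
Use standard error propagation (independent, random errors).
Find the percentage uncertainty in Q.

11.0%

Let u = z − r = 226.8. δu = √(δz² + δr²) = √(552 + 0.863) = 23.5, so δu/u = 0.104.
Q is then a monomial in u, c:
δQ/Q = √((δu/u)² + (-1·δc/c)²) = √(0.0108 + 0.00144) = 0.110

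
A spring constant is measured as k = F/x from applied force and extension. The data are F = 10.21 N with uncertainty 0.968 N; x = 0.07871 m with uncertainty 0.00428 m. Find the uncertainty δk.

Since k is a product/quotient, work with relative uncertainties:
  (1·δF/F)² = (1×0.0948)² = 0.00899;  (-1·δx/x)² = (-1×0.0544)² = 0.00296
δk/k = √(0.0119) = 0.109
k = 129.7 N/m, so δk = 0.109 × 129.7 = 14.2 N/m.

14.2 N/m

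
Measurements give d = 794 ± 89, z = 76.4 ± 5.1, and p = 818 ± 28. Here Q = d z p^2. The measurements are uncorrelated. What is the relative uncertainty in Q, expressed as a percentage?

14.7%

Since Q is a product/quotient, work with relative uncertainties:
  (1·δd/d)² = (1×0.112)² = 0.0126;  (1·δz/z)² = (1×0.0668)² = 0.00446;  (2·δp/p)² = (2×0.0342)² = 0.00469
δQ/Q = √(0.0217) = 0.147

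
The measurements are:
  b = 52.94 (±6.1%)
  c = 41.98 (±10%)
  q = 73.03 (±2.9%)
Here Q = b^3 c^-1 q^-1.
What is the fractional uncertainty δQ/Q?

0.211

For a monomial Q ∝ b^3, c^-1, q^-1, fractional errors add in quadrature:
  (3·δb/b)² = (3×0.0610)² = 0.0335;  (-1·δc/c)² = (-1×0.100)² = 0.0100;  (-1·δq/q)² = (-1×0.0290)² = 0.000841
δQ/Q = √(0.0443) = 0.211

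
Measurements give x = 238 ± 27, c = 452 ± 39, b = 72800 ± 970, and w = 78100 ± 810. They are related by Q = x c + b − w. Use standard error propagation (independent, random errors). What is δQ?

Let p = x·c = 1.08e+05. δp/p = √((1·δx/x)² + (1·δc/c)²) = √(0.0129 + 0.00744) = 0.143, so δp = 15300.
Q = p + b − w: δQ = √(δp² + δb² + δw²) = √(2.35e+08 + 9.41e+05 + 6.56e+05) = 15400

15400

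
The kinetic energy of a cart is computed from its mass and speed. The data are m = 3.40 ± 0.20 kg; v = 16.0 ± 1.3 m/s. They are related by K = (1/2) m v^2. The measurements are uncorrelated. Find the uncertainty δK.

75.2 J

Relative error in a monomial: (δK/K)² = Σ (nᵢ · δxᵢ/xᵢ)².
  (1·δm/m)² = (1×0.0588)² = 0.00346;  (2·δv/v)² = (2×0.0813)² = 0.0264
δK/K = √(0.0299) = 0.173
K = 435 J, so δK = 0.173 × 435 = 75.2 J.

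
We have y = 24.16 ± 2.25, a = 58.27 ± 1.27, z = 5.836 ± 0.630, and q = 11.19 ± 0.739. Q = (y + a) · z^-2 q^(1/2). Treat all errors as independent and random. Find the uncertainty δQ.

Let u = y + a = 82.43. δu = √(δy² + δa²) = √(5.06 + 1.61) = 2.58, so δu/u = 0.0313.
Q is then a monomial in u, z, q:
δQ/Q = √((δu/u)² + (-2·δz/z)² + (½·δq/q)²) = √(0.000982 + 0.0466 + 0.00109) = 0.221
Q = 8.096, so δQ = 0.221 × 8.096 = 1.79.

1.79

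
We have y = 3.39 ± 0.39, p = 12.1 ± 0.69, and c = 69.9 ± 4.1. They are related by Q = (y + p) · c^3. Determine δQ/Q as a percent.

Let u = y + p = 15.5. δu = √(δy² + δp²) = √(0.152 + 0.476) = 0.793, so δu/u = 0.0512.
Q is then a monomial in u, c:
δQ/Q = √((δu/u)² + (3·δc/c)²) = √(0.00262 + 0.0310) = 0.183

18.3%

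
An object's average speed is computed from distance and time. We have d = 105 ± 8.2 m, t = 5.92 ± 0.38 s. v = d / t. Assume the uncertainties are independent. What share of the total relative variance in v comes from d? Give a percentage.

(δv/v)² = (1·δd/d)² + (-1·δt/t)²
  d term: (1×0.0781)² = 0.00610
  t term: (-1×0.0642)² = 0.00412
Total = 0.0102. Share from d = 0.00610/0.0102 = 0.597.

59.7%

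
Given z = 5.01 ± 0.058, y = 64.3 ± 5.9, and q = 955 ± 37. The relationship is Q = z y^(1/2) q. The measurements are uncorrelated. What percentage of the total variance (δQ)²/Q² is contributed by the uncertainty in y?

(δQ/Q)² = (1·δz/z)² + (½·δy/y)² + (1·δq/q)²
  z term: (1×0.0116)² = 0.000134
  y term: (0.5×0.0918)² = 0.00210
  q term: (1×0.0387)² = 0.00150
Total = 0.00374. Share from y = 0.00210/0.00374 = 0.563.

56.3%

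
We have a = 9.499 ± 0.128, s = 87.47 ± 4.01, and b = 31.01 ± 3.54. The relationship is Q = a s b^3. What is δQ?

8.57e+06

Products/powers → add relative errors in quadrature, weighted by exponent:
  (1·δa/a)² = (1×0.0135)² = 0.000182;  (1·δs/s)² = (1×0.0458)² = 0.00210;  (3·δb/b)² = (3×0.114)² = 0.117
δQ/Q = √(0.120) = 0.346
Q = 2.478e+07, so δQ = 0.346 × 2.478e+07 = 8.57e+06.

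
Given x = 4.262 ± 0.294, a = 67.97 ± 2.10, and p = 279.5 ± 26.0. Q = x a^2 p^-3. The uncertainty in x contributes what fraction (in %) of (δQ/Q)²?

5.50%

(δQ/Q)² = (1·δx/x)² + (2·δa/a)² + (-3·δp/p)²
  x term: (1×0.0690)² = 0.00476
  a term: (2×0.0309)² = 0.00382
  p term: (-3×0.0930)² = 0.0779
Total = 0.0865. Share from x = 0.00476/0.0865 = 0.0550.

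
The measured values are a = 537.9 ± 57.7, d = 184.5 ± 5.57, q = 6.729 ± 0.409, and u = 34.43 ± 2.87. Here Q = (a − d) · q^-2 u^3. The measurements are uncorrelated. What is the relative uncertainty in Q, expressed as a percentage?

32.3%

Let w = a − d = 353.4. δw = √(δa² + δd²) = √(3330 + 31.0) = 58.0, so δw/w = 0.164.
Q is then a monomial in w, q, u:
δQ/Q = √((δw/w)² + (-2·δq/q)² + (3·δu/u)²) = √(0.0269 + 0.0148 + 0.0625) = 0.323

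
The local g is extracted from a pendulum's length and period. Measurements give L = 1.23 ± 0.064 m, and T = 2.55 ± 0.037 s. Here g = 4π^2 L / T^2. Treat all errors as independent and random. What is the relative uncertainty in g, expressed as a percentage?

5.96%

For a monomial g ∝ L, T^-2, fractional errors add in quadrature:
  (1·δL/L)² = (1×0.0520)² = 0.00271;  (-2·δT/T)² = (-2×0.0145)² = 0.000842
δg/g = √(0.00355) = 0.0596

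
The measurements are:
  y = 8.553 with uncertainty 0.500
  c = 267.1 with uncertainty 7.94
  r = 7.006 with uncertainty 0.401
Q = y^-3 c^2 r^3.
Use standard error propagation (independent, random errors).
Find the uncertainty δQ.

Q is a product of powers, so relative uncertainties combine in quadrature:
  (-3·δy/y)² = (-3×0.0585)² = 0.0308;  (2·δc/c)² = (2×0.0297)² = 0.00353;  (3·δr/r)² = (3×0.0572)² = 0.0295
δQ/Q = √(0.0638) = 0.253
Q = 39210, so δQ = 0.253 × 39210 = 9900.

9900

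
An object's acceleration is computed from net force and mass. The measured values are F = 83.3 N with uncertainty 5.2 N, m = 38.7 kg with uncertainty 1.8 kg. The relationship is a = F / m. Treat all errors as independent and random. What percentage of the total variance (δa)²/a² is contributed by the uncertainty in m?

(δa/a)² = (1·δF/F)² + (-1·δm/m)²
  F term: (1×0.0624)² = 0.00390
  m term: (-1×0.0465)² = 0.00216
Total = 0.00606. Share from m = 0.00216/0.00606 = 0.357.

35.7%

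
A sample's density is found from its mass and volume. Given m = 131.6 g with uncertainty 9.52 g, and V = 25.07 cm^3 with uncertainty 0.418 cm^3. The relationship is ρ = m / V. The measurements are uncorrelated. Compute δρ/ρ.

0.0742

Each factor contributes (exponent × relative error)² to (δρ/ρ)²:
  (1·δm/m)² = (1×0.0723)² = 0.00523;  (-1·δV/V)² = (-1×0.0167)² = 0.000278
δρ/ρ = √(0.00551) = 0.0742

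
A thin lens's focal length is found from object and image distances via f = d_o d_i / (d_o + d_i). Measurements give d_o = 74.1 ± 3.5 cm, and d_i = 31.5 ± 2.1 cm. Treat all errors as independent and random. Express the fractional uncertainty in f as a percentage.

∂f/∂d_o = (d_i/(d_o+d_i))² = 0.0890;  ∂f/∂d_i = (d_o/(d_o+d_i))² = 0.492
δf = √((∂f/∂d_o · δd_o)² + (∂f/∂d_i · δd_i)²) = √(0.0970 + 1.07) = 1.08 cm
f = 22.1 cm, so δf/f = 1.08/22.1 = 0.0489.

4.89%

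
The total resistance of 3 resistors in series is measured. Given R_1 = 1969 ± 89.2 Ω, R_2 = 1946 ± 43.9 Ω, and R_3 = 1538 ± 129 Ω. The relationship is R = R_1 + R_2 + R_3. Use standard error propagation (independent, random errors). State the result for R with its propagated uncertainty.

Absolute uncertainties add in quadrature for a linear combination:
  (δR_1)² = 7960;  (δR_2)² = 1930;  (δR_3)² = 16600
δR = √(26500) = 163 Ω
R = 5453 Ω.

5453 ± 163 Ω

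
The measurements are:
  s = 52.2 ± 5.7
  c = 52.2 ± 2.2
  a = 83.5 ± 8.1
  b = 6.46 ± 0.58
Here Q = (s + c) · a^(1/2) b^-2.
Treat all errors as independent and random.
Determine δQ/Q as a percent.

19.5%

Let u = s + c = 104. δu = √(δs² + δc²) = √(32.5 + 4.84) = 6.11, so δu/u = 0.0585.
Q is then a monomial in u, a, b:
δQ/Q = √((δu/u)² + (½·δa/a)² + (-2·δb/b)²) = √(0.00342 + 0.00235 + 0.0322) = 0.195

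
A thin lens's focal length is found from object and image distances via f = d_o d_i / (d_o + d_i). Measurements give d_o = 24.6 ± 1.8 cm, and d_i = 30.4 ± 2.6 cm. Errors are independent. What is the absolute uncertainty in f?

0.757 cm

∂f/∂d_o = (d_i/(d_o+d_i))² = 0.306;  ∂f/∂d_i = (d_o/(d_o+d_i))² = 0.200
δf = √((∂f/∂d_o · δd_o)² + (∂f/∂d_i · δd_i)²) = √(0.302 + 0.271) = 0.757 cm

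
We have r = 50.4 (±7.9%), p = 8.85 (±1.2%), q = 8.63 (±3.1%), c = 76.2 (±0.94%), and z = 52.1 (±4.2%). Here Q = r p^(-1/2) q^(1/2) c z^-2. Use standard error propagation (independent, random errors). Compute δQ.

0.163

Since Q is a product/quotient, work with relative uncertainties:
  (1·δr/r)² = (1×0.0790)² = 0.00624;  (−½·δp/p)² = (-0.5×0.0120)² = 3.6e-05;  (½·δq/q)² = (0.5×0.0310)² = 0.000240;  (1·δc/c)² = (1×0.00940)² = 8.84e-05;  (-2·δz/z)² = (-2×0.0420)² = 0.00706
δQ/Q = √(0.0137) = 0.117
Q = 1.40, so δQ = 0.117 × 1.40 = 0.163.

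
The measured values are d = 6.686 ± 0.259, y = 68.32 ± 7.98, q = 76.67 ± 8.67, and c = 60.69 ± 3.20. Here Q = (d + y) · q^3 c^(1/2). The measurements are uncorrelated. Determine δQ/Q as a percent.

Let u = d + y = 75.01. δu = √(δd² + δy²) = √(0.0671 + 63.7) = 7.98, so δu/u = 0.106.
Q is then a monomial in u, q, c:
δQ/Q = √((δu/u)² + (3·δq/q)² + (½·δc/c)²) = √(0.0113 + 0.115 + 0.000695) = 0.357

35.7%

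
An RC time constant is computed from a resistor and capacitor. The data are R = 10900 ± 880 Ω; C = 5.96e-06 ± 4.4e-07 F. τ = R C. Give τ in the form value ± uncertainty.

0.0650 ± 0.00711 s

For a monomial τ ∝ R, C, fractional errors add in quadrature:
  (1·δR/R)² = (1×0.0807)² = 0.00652;  (1·δC/C)² = (1×0.0738)² = 0.00545
δτ/τ = √(0.0120) = 0.109
τ = 0.0650 s, so δτ = 0.109 × 0.0650 = 0.00711 s.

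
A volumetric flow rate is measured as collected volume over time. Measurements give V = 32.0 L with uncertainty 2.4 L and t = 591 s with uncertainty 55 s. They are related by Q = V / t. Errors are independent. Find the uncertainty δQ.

Products/powers → add relative errors in quadrature, weighted by exponent:
  (1·δV/V)² = (1×0.0750)² = 0.00562;  (-1·δt/t)² = (-1×0.0931)² = 0.00866
δQ/Q = √(0.0143) = 0.120
Q = 0.0541 L/s, so δQ = 0.120 × 0.0541 = 0.00647 L/s.

0.00647 L/s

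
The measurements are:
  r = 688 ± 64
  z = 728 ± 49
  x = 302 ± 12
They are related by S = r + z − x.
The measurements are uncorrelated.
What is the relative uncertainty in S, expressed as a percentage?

Each term contributes (cᵢ δxᵢ)² to (δS)²:
  (δr)² = 4100;  (δz)² = 2400;  (δx)² = 144
δS = √(6640) = 81.5
S = 1110, so δS/S = 81.5/1110 = 0.0732.

7.32%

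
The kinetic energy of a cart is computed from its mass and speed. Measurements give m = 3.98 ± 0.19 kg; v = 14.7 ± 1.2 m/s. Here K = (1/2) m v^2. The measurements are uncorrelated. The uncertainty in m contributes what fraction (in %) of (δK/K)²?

7.88%

(δK/K)² = (1·δm/m)² + (2·δv/v)²
  m term: (1×0.0477)² = 0.00228
  v term: (2×0.0816)² = 0.0267
Total = 0.0289. Share from m = 0.00228/0.0289 = 0.0788.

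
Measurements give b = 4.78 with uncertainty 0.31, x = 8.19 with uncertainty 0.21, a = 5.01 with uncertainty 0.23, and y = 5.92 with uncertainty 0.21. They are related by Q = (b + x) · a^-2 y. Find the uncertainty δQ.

0.314

Let u = b + x = 13.0. δu = √(δb² + δx²) = √(0.0961 + 0.0441) = 0.374, so δu/u = 0.0289.
Q is then a monomial in u, a, y:
δQ/Q = √((δu/u)² + (-2·δa/a)² + (1·δy/y)²) = √(0.000833 + 0.00843 + 0.00126) = 0.103
Q = 3.06, so δQ = 0.103 × 3.06 = 0.314.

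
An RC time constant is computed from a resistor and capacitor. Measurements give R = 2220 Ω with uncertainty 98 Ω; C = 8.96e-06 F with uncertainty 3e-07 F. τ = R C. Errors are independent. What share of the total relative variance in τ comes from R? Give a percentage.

(δτ/τ)² = (1·δR/R)² + (1·δC/C)²
  R term: (1×0.0441)² = 0.00195
  C term: (1×0.0335)² = 0.00112
Total = 0.00307. Share from R = 0.00195/0.00307 = 0.635.

63.5%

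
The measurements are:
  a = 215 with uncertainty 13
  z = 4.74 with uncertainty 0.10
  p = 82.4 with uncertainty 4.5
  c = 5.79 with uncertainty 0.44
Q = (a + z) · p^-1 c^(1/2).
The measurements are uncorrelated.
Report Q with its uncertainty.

6.42 ± 0.571

Let u = a + z = 220. δu = √(δa² + δz²) = √(169 + 0.0100) = 13.0, so δu/u = 0.0592.
Q is then a monomial in u, p, c:
δQ/Q = √((δu/u)² + (-1·δp/p)² + (½·δc/c)²) = √(0.00350 + 0.00298 + 0.00144) = 0.0890
Q = 6.42, so δQ = 0.0890 × 6.42 = 0.571.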